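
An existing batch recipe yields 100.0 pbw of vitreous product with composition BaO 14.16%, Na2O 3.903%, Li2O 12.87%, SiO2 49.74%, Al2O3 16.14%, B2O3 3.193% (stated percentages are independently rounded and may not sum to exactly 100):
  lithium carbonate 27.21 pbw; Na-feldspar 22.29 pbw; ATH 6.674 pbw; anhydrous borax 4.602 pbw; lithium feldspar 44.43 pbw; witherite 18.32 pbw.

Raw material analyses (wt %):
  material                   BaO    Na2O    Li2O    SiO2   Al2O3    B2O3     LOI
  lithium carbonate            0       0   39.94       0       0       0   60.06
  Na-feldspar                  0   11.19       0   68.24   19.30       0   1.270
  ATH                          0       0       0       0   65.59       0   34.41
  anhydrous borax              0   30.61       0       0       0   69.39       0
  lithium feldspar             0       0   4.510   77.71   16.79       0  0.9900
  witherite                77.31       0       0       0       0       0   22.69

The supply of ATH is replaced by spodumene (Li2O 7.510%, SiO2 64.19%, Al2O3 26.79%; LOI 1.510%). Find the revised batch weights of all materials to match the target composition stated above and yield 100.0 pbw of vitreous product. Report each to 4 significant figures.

In-progress results are rounded off to 4 significant digits as shown; all arithmetic maintains exact precision throughout; every reported value is rounded once only — all derived quantities are recomputed from the weighed amounts on 100.0 pbw of glass at full float precision (net glass mass, totals, the six compositions, LOI, yield) exactly as printed in problem or answer.
Target masses of each oxide per 100.0 pbw vitreous product:
  BaO: 14.16% × 100.0 = 14.16 pbw
  Na2O: 3.903% × 100.0 = 3.903 pbw
  Li2O: 12.87% × 100.0 = 12.87 pbw
  SiO2: 49.74% × 100.0 = 49.74 pbw
  Al2O3: 16.14% × 100.0 = 16.14 pbw
  B2O3: 3.193% × 100.0 = 3.193 pbw
Balance tally, oxide-wise, with the batch weights as given, relative to the basis at hand (every target is met by its sum net of answer rounding effects):
  BaO: 18.32·0.7731 = 14.16 pbw (target 14.16 pbw)
  Na2O: 22.29·0.1119 + 4.602·0.3061 = 3.903 pbw (target 3.903 pbw)
  Li2O: 24.00·0.3994 + 33.88·0.07510 + 16.45·0.04510 = 12.87 pbw (target 12.87 pbw)
  SiO2: 22.29·0.6824 + 33.88·0.6419 + 16.45·0.7771 = 49.74 pbw (target 49.74 pbw)
  Al2O3: 22.29·0.1930 + 33.88·0.2679 + 16.45·0.1679 = 16.14 pbw (target 16.14 pbw)
  B2O3: 4.602·0.6939 = 3.193 pbw (target 3.193 pbw)
Consistency of the glass mass: batch Σ − ignition loss = 100.0 pbw (targets for the oxides total 100.0 pbw; basis as stated: 100.0 pbw — deltas are rounding alone).
Summing the batch: Σ batch = 119.5 pbw; loss to ignition Σ batch·LOI = 19.53 pbw; the yield ratio, glass ÷ batch: 83.66%.

Revised batch per 100.0 pbw vitreous product:
  lithium carbonate: 24.00 pbw
  Na-feldspar: 22.29 pbw
  spodumene: 33.88 pbw
  anhydrous borax: 4.602 pbw
  lithium feldspar: 16.45 pbw
  witherite: 18.32 pbw
Total batch = 119.5 pbw; LOI loss = 19.53 pbw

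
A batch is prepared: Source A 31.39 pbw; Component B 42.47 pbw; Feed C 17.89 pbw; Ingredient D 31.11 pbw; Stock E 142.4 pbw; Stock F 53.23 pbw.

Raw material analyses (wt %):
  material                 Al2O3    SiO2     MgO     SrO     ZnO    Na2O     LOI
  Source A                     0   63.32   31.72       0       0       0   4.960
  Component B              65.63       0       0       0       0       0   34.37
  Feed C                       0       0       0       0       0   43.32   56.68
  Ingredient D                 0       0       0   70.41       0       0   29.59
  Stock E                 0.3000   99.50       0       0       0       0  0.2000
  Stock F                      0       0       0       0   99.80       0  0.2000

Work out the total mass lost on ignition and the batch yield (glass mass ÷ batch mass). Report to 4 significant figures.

In-progress results are displayed, with 4-significant-digit rounding, on the page. The working math maintains full float precision in every operation — a single rounding produces each reported figure — derived quantities are recomputed in exact precision (glass mass, the totals, LOI, the six compositions, the yield) from the batch weights at 282.6 pbw of glass exactly as shown in the question or the answer.
Loss on ignition, line by line:
  Source A: 31.39 × 0.04960 = 1.557 pbw
  Component B: 42.47 × 0.3437 = 14.60 pbw
  Feed C: 17.89 × 0.5668 = 10.14 pbw
  Ingredient D: 31.11 × 0.2959 = 9.205 pbw
  Stock E: 142.4 × 0.002000 = 0.2848 pbw
  Stock F: 53.23 × 0.002000 = 0.1065 pbw
Total LOI = 35.89 pbw
Glass = batch − LOI = 318.5 − 35.89 = 282.6 pbw

LOI loss = 35.89 pbw; glass = 282.6 pbw; yield = 88.73%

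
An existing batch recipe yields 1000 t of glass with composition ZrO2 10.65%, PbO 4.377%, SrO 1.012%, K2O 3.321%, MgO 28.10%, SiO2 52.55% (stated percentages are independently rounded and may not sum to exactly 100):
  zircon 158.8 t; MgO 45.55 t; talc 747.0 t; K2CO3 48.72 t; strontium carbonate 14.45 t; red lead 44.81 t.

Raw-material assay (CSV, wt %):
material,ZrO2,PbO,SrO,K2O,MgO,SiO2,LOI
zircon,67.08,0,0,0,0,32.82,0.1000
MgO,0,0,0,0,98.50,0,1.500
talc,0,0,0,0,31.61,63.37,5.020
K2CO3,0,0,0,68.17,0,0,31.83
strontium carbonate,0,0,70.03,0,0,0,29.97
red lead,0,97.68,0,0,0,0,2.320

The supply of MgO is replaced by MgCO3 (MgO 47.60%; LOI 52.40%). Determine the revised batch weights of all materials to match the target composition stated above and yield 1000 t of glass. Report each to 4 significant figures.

Revised batch per 1000 t glass:
  zircon: 158.8 t
  MgCO3: 94.25 t
  talc: 747.0 t
  K2CO3: 48.72 t
  strontium carbonate: 14.45 t
  red lead: 44.81 t
Total batch = 1108 t; LOI loss = 107.9 t

Working values are rounded to four significant figures as shown — the working math carries full precision at each step — every reported figure is rounded once only. The derived quantities, which include the totals, ignition loss, the six compositions, glass mass, the yield, are carried at exact precision, as written in the problem or answer text, from the weighed amounts on 1000 t of glass.
Target oxide masses per 1000 t glass:
  ZrO2: 10.65% × 1000 = 106.5 t
  PbO: 4.377% × 1000 = 43.77 t
  SrO: 1.012% × 1000 = 10.12 t
  K2O: 3.321% × 1000 = 33.21 t
  MgO: 28.10% × 1000 = 281.0 t
  SiO2: 52.55% × 1000 = 525.5 t
A balance pass over the oxides, using the reported weights, under the basis named above (summed amounts equal target values up to rounding of the answer):
  ZrO2: 158.8·0.6708 = 106.5 t (target 106.5 t)
  PbO: 44.81·0.9768 = 43.77 t (target 43.77 t)
  SrO: 14.45·0.7003 = 10.12 t (target 10.12 t)
  K2O: 48.72·0.6817 = 33.21 t (target 33.21 t)
  MgO: 94.25·0.4760 + 747.0·0.3161 = 281.0 t (target 281.0 t)
  SiO2: 158.8·0.3282 + 747.0·0.6337 = 525.5 t (target 525.5 t)
Glass-mass sanity pass: batch Σ − ignition loss = 1000 t (per-oxide target masses sum to 1000 t; versus the stated basis of 1000 t — deltas are rounding alone).
Total batch = Σ batch = 1108 t; LOI removed, Σ of batch·LOI: 107.9 t; glass ÷ batch gives a yield of 90.26%.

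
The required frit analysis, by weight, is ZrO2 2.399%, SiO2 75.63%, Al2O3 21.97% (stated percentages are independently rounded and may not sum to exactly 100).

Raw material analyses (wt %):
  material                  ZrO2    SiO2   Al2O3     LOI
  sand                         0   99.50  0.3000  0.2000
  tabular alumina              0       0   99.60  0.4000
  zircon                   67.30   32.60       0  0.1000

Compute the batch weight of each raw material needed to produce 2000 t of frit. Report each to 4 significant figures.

Batch per 2000 t frit:
  sand: 1497 t
  tabular alumina: 436.7 t
  zircon: 71.29 t
Total batch = 2005 t; LOI loss = 4.812 t; yield = 99.76%

Values along the way are shown rounded to four significant figures within the worked lines; all arithmetic carries exact precision end to end; each reported figure takes just one rounding. Derived quantities are re-derived in full precision (net glass mass, the three compositions, ignition loss, totals, yield) using the weight values per 2000 t of glass exactly as shown in the question or the answer.
The oxide mass targets at 2000 t frit:
  ZrO2: 2.399% × 2000 = 47.98 t
  SiO2: 75.63% × 2000 = 1513 t
  Al2O3: 21.97% × 2000 = 439.4 t
Checking each oxide sum working from each reported weight, under the basis named above (target by target, the sums agree modulo rounding of the values):
  ZrO2: 71.29·0.6730 = 47.98 t (target 47.98 t)
  SiO2: 1497·0.9950 + 71.29·0.3260 = 1513 t (target 1513 t)
  Al2O3: 1497·0.003000 + 436.7·0.9960 = 439.4 t (target 439.4 t)
Mass balance on the glass: whole batch net of LOI = 2000 t (targets for the oxides total 2000 t; with the basis standing at 2000 t — differing by rounding only).
Adding the batch up: Σ batch = 2005 t; the LOI term Σ batch·LOI equals 4.812 t; glass ÷ batch gives a yield of 99.76%.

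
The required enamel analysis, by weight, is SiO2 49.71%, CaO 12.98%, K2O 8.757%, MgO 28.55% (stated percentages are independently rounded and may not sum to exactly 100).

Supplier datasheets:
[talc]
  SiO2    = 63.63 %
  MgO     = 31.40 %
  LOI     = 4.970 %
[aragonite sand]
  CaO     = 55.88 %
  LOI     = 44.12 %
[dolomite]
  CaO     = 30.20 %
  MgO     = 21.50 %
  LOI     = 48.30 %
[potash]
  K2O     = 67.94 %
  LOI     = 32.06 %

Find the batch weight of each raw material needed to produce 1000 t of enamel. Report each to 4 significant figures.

All arithmetic holds full precision throughout; rounding to four significant figures extends to every intermediate as printed — every reported result is rounded only once; all derived quantities (net glass mass, LOI, the totals, four oxide percentages, yield) are carried at exact precision starting from the weights per 1000 t of glass, as they appear in either problem or answer.
Per-oxide target masses for 1000 t enamel:
  SiO2: 49.71% × 1000 = 497.1 t
  CaO: 12.98% × 1000 = 129.8 t
  K2O: 8.757% × 1000 = 87.57 t
  MgO: 28.55% × 1000 = 285.5 t
A balance pass over the oxides, on the weights just shown, at the basis given (every target is met by its sum given rounding of the digits):
  SiO2: 781.2·0.6363 = 497.1 t (target 497.1 t)
  CaO: 131.3·0.5588 + 186.9·0.3020 = 129.8 t (target 129.8 t)
  K2O: 128.9·0.6794 = 87.57 t (target 87.57 t)
  MgO: 781.2·0.3140 + 186.9·0.2150 = 285.5 t (target 285.5 t)
Glass-mass closure: Σ batch − LOI loss = 999.9 t (summing oxide targets gives 1000 t; against the stated basis, 1000 t — deltas are rounding alone).
Batch grand total — Σ batch = 1228 t; LOI removed, Σ of batch·LOI: 228.4 t; the yield ratio, glass ÷ batch: 81.41%.

Batch per 1000 t enamel:
  talc: 781.2 t
  aragonite sand: 131.3 t
  dolomite: 186.9 t
  potash: 128.9 t
Total batch = 1228 t; LOI loss = 228.4 t; yield = 81.41%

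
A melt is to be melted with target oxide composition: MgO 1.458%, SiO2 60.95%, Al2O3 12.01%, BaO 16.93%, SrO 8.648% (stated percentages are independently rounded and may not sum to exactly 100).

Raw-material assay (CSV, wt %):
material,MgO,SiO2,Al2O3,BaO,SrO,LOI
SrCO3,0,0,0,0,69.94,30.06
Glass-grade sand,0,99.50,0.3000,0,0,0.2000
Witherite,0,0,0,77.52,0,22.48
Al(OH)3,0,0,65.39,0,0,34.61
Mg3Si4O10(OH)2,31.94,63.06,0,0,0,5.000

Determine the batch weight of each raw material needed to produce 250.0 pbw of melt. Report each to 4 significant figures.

Batch per 250.0 pbw melt:
  SrCO3: 30.91 pbw
  Glass-grade sand: 145.9 pbw
  Witherite: 54.60 pbw
  Al(OH)3: 45.25 pbw
  Mg3Si4O10(OH)2: 11.41 pbw
Total batch = 288.1 pbw; LOI loss = 38.09 pbw; yield = 86.78%

Values along the way are rounded to 4 significant digits when quoted. All arithmetic holds exact precision from first step to last — a single rounding completes every reported number. Derived quantities (yield, glass mass, the five compositions, the totals, LOI) are carried from the batch weights per 250.0 pbw of glass at full precision, exactly as printed in the problem or the answer.
Target masses of each oxide per 250.0 pbw melt:
  MgO: 1.458% × 250.0 = 3.645 pbw
  SiO2: 60.95% × 250.0 = 152.4 pbw
  Al2O3: 12.01% × 250.0 = 30.02 pbw
  BaO: 16.93% × 250.0 = 42.32 pbw
  SrO: 8.648% × 250.0 = 21.62 pbw
Mass-balance tally per oxide given the weights on record, on the stated basis (target by target, the sums agree within answer rounding):
  MgO: 11.41·0.3194 = 3.644 pbw (target 3.645 pbw)
  SiO2: 145.9·0.9950 + 11.41·0.6306 = 152.4 pbw (target 152.4 pbw)
  Al2O3: 145.9·0.003000 + 45.25·0.6539 = 30.03 pbw (target 30.02 pbw)
  BaO: 54.60·0.7752 = 42.33 pbw (target 42.32 pbw)
  SrO: 30.91·0.6994 = 21.62 pbw (target 21.62 pbw)
The glass-mass cross-check: batch total minus LOI = 250.0 pbw (summing oxide targets gives 250.0 pbw; with the basis standing at 250.0 pbw — a pure rounding effect).
Batch total: Σ batch = 288.1 pbw; Σ batch·LOI gives LOI loss = 38.09 pbw; glass ÷ batch gives a yield of 86.78%.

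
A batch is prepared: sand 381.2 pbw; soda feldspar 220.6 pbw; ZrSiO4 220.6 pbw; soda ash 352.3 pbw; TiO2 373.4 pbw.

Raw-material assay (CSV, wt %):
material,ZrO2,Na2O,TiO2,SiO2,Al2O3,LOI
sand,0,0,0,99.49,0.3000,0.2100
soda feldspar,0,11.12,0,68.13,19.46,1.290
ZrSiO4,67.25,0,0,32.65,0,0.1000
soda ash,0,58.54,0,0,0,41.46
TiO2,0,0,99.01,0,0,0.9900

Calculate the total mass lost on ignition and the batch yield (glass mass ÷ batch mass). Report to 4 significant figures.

Intermediates are printed (rounded to 4 significant figures) in the working. Every computation runs at full precision end to end. Every reported result takes just one rounding — all derived quantities are re-derived at full float precision (LOI, the totals, net glass mass, the yield, five oxide percentages) from the weighed amounts per 1394 pbw of glass, as given in question or answer.
Material-by-material LOI:
  sand: 381.2 × 0.002100 = 0.8005 pbw
  soda feldspar: 220.6 × 0.01290 = 2.846 pbw
  ZrSiO4: 220.6 × 0.001000 = 0.2206 pbw
  soda ash: 352.3 × 0.4146 = 146.1 pbw
  TiO2: 373.4 × 0.009900 = 3.697 pbw
Total LOI = 153.6 pbw
Glass = batch − LOI = 1548 − 153.6 = 1394 pbw

LOI loss = 153.6 pbw; glass = 1394 pbw; yield = 90.08%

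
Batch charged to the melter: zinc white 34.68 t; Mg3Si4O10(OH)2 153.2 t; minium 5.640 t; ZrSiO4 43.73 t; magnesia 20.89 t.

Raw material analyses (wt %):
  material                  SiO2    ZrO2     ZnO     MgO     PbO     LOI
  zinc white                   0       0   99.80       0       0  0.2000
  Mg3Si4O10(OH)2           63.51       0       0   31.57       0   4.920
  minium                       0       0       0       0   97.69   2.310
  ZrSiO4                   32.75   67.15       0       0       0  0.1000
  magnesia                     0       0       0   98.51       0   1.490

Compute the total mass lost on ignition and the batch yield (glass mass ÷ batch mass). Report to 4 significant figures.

Values along the way appear rounded to four significant figures as written. Each numeric step runs at exact precision in all steps. Exactly one rounding lands on each reported figure. All derived quantities, including five oxide percentages, glass mass, ignition loss, yield, the totals, are computed from the batch weights on 250.0 t of glass in full float precision as given in problem or answer.
Ignition loss by material:
  zinc white: 34.68 × 0.002000 = 0.06936 t
  Mg3Si4O10(OH)2: 153.2 × 0.04920 = 7.537 t
  minium: 5.640 × 0.02310 = 0.1303 t
  ZrSiO4: 43.73 × 0.001000 = 0.04373 t
  magnesia: 20.89 × 0.01490 = 0.3113 t
Total LOI = 8.092 t
Glass = batch − LOI = 258.1 − 8.092 = 250.0 t

LOI loss = 8.092 t; glass = 250.0 t; yield = 96.87%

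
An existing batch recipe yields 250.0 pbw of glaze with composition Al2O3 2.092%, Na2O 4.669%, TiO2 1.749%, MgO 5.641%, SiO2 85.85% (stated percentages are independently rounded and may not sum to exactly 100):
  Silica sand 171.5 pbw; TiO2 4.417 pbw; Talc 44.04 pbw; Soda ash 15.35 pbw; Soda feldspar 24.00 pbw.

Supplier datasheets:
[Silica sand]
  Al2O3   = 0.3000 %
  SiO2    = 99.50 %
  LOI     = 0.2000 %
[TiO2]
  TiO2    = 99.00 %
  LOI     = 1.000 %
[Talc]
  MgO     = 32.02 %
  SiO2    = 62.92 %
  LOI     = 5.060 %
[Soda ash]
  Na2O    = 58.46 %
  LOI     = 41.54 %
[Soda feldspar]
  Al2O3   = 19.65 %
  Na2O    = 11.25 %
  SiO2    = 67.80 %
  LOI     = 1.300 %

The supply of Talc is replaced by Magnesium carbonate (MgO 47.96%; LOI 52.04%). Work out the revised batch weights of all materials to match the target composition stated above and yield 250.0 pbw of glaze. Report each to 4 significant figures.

Revised batch per 250.0 pbw glaze:
  Silica sand: 199.6 pbw
  TiO2: 4.417 pbw
  Magnesium carbonate: 29.40 pbw
  Soda ash: 15.43 pbw
  Soda feldspar: 23.57 pbw
Total batch = 272.4 pbw; LOI loss = 22.46 pbw

Intermediates are printed (rounded to four significant digits) across the worked steps. Each numeric step carries full precision through the solve — each reported number is rounded exactly once. Derived quantities (five oxide percentages, net glass mass, the yield, the totals, ignition loss) are computed in exact precision using the weight values on 250.0 pbw of glass, as quoted within the question or the answer.
Oxide-by-oxide targets in 250.0 pbw glaze:
  Al2O3: 2.092% × 250.0 = 5.230 pbw
  Na2O: 4.669% × 250.0 = 11.67 pbw
  TiO2: 1.749% × 250.0 = 4.372 pbw
  MgO: 5.641% × 250.0 = 14.10 pbw
  SiO2: 85.85% × 250.0 = 214.6 pbw
Verifying the oxide balance applying the batch weights above, versus the basis set out (delivered sums recover each target once rounding is allowed for):
  Al2O3: 199.6·0.003000 + 23.57·0.1965 = 5.230 pbw (target 5.230 pbw)
  Na2O: 15.43·0.5846 + 23.57·0.1125 = 11.67 pbw (target 11.67 pbw)
  TiO2: 4.417·0.9900 = 4.373 pbw (target 4.372 pbw)
  MgO: 29.40·0.4796 = 14.10 pbw (target 14.10 pbw)
  SiO2: 199.6·0.9950 + 23.57·0.6780 = 214.6 pbw (target 214.6 pbw)
Consistency of the glass mass: Σ batch − LOI loss = 250.0 pbw (the targets, summed, come to 250.0 pbw; the stated basis being 250.0 pbw — gaps are rounding artifacts).
Batch total: Σ batch = 272.4 pbw; loss to ignition Σ batch·LOI = 22.46 pbw; glass ÷ batch gives a yield of 91.76%.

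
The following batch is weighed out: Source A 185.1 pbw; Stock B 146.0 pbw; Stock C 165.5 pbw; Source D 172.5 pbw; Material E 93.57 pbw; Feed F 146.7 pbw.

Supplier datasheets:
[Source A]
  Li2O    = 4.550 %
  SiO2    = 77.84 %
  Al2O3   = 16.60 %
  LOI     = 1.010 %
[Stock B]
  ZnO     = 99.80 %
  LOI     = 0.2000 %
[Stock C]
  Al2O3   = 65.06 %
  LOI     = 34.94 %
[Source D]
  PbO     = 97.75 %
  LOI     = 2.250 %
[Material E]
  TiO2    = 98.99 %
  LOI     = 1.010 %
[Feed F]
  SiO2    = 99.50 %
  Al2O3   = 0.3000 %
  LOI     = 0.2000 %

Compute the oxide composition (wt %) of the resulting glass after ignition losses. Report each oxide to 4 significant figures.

Glass mass = 844.3 pbw (batch 909.4 − LOI 65.11).
Composition: ZnO 17.26%, Li2O 0.9976%, TiO2 10.97%, SiO2 34.36%, PbO 19.97%, Al2O3 16.45%

Values along the way are shown rounded off to 4 significant figures alongside each step. The working math keeps exact precision throughout. Exactly one rounding is applied to every reported value. The derived quantities are computed using the weight values on 844.3 pbw of glass at full float precision (net glass mass, six oxide percentages, the yield, the totals, ignition loss), as given in the problem or answer text.
Oxide masses out of the charge:
  ZnO: 146.0·0.9980 = 145.7 pbw
  Li2O: 185.1·0.04550 = 8.422 pbw
  TiO2: 93.57·0.9899 = 92.62 pbw
  SiO2: 185.1·0.7784 + 146.7·0.9950 = 290.0 pbw
  PbO: 172.5·0.9775 = 168.6 pbw
  Al2O3: 185.1·0.1660 + 165.5·0.6506 + 146.7·0.003000 = 138.8 pbw
LOI: 185.1·0.01010 + 146.0·0.002000 + 165.5·0.3494 + 172.5·0.02250 + 93.57·0.01010 + 146.7·0.002000 = 65.11 pbw
Net of LOI, the glass mass = 909.4 − 65.11 = 844.3 pbw (consistent with Σ oxide mass)
each oxide over glass, ×100, is wt %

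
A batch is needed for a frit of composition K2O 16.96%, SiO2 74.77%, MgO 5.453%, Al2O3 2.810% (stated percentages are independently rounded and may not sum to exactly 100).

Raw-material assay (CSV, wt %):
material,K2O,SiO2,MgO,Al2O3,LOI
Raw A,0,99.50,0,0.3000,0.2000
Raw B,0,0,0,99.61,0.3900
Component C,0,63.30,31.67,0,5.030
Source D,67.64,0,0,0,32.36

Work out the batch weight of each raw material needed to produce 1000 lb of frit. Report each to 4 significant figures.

The whole derivation keeps exact precision at all times. Mid-chain values are displayed rounded to 4 significant digits in the working — every reported number is rounded just once; all derived quantities (LOI, the totals, the yield, net glass mass, the four compositions) are computed in full precision using the weight values for 1000 lb of glass as they appear in the question or the answer.
Target oxide masses per 1000 lb frit:
  K2O: 16.96% × 1000 = 169.6 lb
  SiO2: 74.77% × 1000 = 747.7 lb
  MgO: 5.453% × 1000 = 54.53 lb
  Al2O3: 2.810% × 1000 = 28.10 lb
Mass-balance tally per oxide from the weights as reported, under the basis named above (sum by sum, the targets are met within answer rounding):
  K2O: 250.7·0.6764 = 169.6 lb (target 169.6 lb)
  SiO2: 641.9·0.9950 + 172.2·0.6330 = 747.7 lb (target 747.7 lb)
  MgO: 172.2·0.3167 = 54.54 lb (target 54.53 lb)
  Al2O3: 641.9·0.003000 + 26.28·0.9961 = 28.10 lb (target 28.10 lb)
Mass balance on the glass: Σ batch − LOI loss = 999.9 lb (the targets, summed, come to 999.9 lb; basis as stated: 1000 lb — any gap is answer rounding).
Batch total: Σ batch = 1091 lb; the LOI term Σ batch·LOI equals 91.17 lb; yield = glass ÷ total batch = 91.64%.

Batch per 1000 lb frit:
  Raw A: 641.9 lb
  Raw B: 26.28 lb
  Component C: 172.2 lb
  Source D: 250.7 lb
Total batch = 1091 lb; LOI loss = 91.17 lb; yield = 91.64%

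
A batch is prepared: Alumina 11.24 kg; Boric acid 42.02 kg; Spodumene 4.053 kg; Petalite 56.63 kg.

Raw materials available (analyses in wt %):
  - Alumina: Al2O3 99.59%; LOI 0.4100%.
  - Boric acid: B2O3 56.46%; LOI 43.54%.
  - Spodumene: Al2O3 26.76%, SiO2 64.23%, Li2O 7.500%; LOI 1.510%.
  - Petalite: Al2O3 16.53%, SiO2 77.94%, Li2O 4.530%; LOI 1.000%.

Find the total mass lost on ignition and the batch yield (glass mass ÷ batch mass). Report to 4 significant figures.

LOI loss = 18.97 kg; glass = 94.97 kg; yield = 83.35%

Every computation carries full float precision through the solve — values along the way are printed (rounded to 4 significant figures) between the steps. Exactly one rounding is applied to every reported value — the derived quantities, including four oxide percentages, net glass mass, totals, the yield, ignition loss, are carried from the batch weights per 94.97 kg of glass at full precision precisely as stated by either problem or answer.
Per-material ignition loss:
  Alumina: 11.24 × 0.004100 = 0.04608 kg
  Boric acid: 42.02 × 0.4354 = 18.30 kg
  Spodumene: 4.053 × 0.01510 = 0.06120 kg
  Petalite: 56.63 × 0.01000 = 0.5663 kg
Total LOI = 18.97 kg
Glass = batch − LOI = 113.9 − 18.97 = 94.97 kg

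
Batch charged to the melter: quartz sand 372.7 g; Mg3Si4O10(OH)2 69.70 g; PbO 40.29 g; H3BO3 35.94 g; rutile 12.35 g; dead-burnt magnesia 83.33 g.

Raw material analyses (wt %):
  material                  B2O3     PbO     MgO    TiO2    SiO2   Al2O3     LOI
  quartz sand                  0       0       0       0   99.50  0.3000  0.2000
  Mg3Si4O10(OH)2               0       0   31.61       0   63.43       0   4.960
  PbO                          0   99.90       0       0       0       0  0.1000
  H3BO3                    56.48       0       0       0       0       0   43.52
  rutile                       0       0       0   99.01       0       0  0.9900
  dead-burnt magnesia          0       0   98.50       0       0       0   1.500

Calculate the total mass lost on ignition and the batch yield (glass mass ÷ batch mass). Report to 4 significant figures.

The intermediate values are displayed, rounded to 4 significant digits, when written out. Each numeric step keeps full precision all the way through. A single rounding produces each reported figure. The derived quantities (six oxide percentages, the totals, yield, LOI, glass mass) are rebuilt at full precision from the batch weights on 593.1 g of glass, exactly as printed in either problem or answer.
Ignition loss by material:
  quartz sand: 372.7 × 0.002000 = 0.7454 g
  Mg3Si4O10(OH)2: 69.70 × 0.04960 = 3.457 g
  PbO: 40.29 × 0.001000 = 0.04029 g
  H3BO3: 35.94 × 0.4352 = 15.64 g
  rutile: 12.35 × 0.009900 = 0.1223 g
  dead-burnt magnesia: 83.33 × 0.01500 = 1.250 g
Total LOI = 21.26 g
Glass = batch − LOI = 614.3 − 21.26 = 593.1 g

LOI loss = 21.26 g; glass = 593.1 g; yield = 96.54%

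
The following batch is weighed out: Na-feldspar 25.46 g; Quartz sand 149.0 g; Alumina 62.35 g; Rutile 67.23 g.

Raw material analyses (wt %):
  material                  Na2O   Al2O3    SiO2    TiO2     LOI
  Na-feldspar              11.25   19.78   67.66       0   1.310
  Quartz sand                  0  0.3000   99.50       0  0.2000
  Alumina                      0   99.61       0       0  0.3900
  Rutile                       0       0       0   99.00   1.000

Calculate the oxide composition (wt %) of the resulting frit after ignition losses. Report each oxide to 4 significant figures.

Values along the way are shown (rounded to 4 significant figures) on the page. Every computation runs at full precision throughout; exactly one rounding lands on every reported number; derived quantities are recomputed in full precision (the totals, LOI, net glass mass, four oxide percentages, yield) from the weighed amounts at 302.5 g of glass exactly as shown in the problem or answer text.
What the batch supplies per oxide:
  Na2O: 25.46·0.1125 = 2.864 g
  Al2O3: 25.46·0.1978 + 149.0·0.003000 + 62.35·0.9961 = 67.59 g
  SiO2: 25.46·0.6766 + 149.0·0.9950 = 165.5 g
  TiO2: 67.23·0.9900 = 66.56 g
LOI: 25.46·0.01310 + 149.0·0.002000 + 62.35·0.003900 + 67.23·0.01000 = 1.547 g
The glass mass, total less LOI, = 304.0 − 1.547 = 302.5 g (matching Σ of the oxides)
each oxide over glass, ×100, is wt %

Glass mass = 302.5 g (batch 304.0 − LOI 1.547).
Composition: Na2O 0.9469%, Al2O3 22.34%, SiO2 54.71%, TiO2 22.00%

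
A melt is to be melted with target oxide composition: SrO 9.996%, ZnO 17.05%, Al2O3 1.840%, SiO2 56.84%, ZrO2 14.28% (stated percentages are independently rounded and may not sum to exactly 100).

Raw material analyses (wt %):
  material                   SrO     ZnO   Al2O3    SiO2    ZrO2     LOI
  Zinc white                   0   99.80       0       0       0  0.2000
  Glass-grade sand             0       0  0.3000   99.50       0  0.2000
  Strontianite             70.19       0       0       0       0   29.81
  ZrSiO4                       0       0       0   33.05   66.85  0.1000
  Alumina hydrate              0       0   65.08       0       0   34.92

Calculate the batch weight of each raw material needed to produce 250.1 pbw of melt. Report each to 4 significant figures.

Batch per 250.1 pbw melt:
  Zinc white: 42.73 pbw
  Glass-grade sand: 125.1 pbw
  Strontianite: 35.62 pbw
  ZrSiO4: 53.42 pbw
  Alumina hydrate: 6.494 pbw
Total batch = 263.4 pbw; LOI loss = 13.28 pbw; yield = 94.96%

All arithmetic runs at exact precision all the way through; working values appear with 4-significant-figure rounding in the printout — every reported figure is rounded just once; the derived quantities, which include five oxide percentages, the totals, the yield, LOI, glass mass, are re-derived at exact precision, exactly as printed in either problem or answer, using the weight values at 250.1 pbw of glass.
Oxide-by-oxide targets in 250.1 pbw melt:
  SrO: 9.996% × 250.1 = 25.00 pbw
  ZnO: 17.05% × 250.1 = 42.64 pbw
  Al2O3: 1.840% × 250.1 = 4.602 pbw
  SiO2: 56.84% × 250.1 = 142.2 pbw
  ZrO2: 14.28% × 250.1 = 35.71 pbw
Balance tally, oxide-wise, using the reported weights, on the stated basis (each sum matches its target mass up to rounding of the answer):
  SrO: 35.62·0.7019 = 25.00 pbw (target 25.00 pbw)
  ZnO: 42.73·0.9980 = 42.64 pbw (target 42.64 pbw)
  Al2O3: 125.1·0.003000 + 6.494·0.6508 = 4.602 pbw (target 4.602 pbw)
  SiO2: 125.1·0.9950 + 53.42·0.3305 = 142.1 pbw (target 142.2 pbw)
  ZrO2: 53.42·0.6685 = 35.71 pbw (target 35.71 pbw)
Consistency of the glass mass: total batch − LOI = 250.1 pbw (the Σ of target masses is 250.1 pbw; versus the stated basis of 250.1 pbw — rounding explains the deltas).
Whole-batch sum: Σ batch = 263.4 pbw; LOI removed, Σ of batch·LOI: 13.28 pbw; glass ÷ batch gives a yield of 94.96%.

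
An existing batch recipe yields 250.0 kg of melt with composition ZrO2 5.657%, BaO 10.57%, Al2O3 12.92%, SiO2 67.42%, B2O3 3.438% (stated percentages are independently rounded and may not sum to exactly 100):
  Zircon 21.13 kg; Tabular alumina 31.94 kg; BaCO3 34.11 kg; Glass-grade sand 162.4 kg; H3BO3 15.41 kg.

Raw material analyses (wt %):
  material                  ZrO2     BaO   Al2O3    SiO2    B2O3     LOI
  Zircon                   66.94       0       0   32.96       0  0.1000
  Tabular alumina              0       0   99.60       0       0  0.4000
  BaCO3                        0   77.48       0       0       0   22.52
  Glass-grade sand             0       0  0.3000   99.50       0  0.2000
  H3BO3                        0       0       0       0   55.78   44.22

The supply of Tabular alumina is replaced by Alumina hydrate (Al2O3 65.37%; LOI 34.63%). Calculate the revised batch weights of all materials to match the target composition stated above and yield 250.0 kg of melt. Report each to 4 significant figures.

Revised batch per 250.0 kg melt:
  Zircon: 21.13 kg
  Alumina hydrate: 48.67 kg
  BaCO3: 34.11 kg
  Glass-grade sand: 162.4 kg
  H3BO3: 15.41 kg
Total batch = 281.7 kg; LOI loss = 31.70 kg

All arithmetic runs at full precision from start to finish. Working values are displayed rounded off to 4 significant digits at each printed step. Exactly one rounding lands on each reported value. All derived quantities, which include the five compositions, LOI, glass mass, totals, yield, are re-derived in full precision, as quoted within the question or the answer, starting from the weights at 250.0 kg of glass.
Target masses of each oxide per 250.0 kg melt:
  ZrO2: 5.657% × 250.0 = 14.14 kg
  BaO: 10.57% × 250.0 = 26.42 kg
  Al2O3: 12.92% × 250.0 = 32.30 kg
  SiO2: 67.42% × 250.0 = 168.6 kg
  B2O3: 3.438% × 250.0 = 8.595 kg
Verifying the oxide balance per the reported batch figures, at the basis given (summed amounts equal target values once rounding is allowed for):
  ZrO2: 21.13·0.6694 = 14.14 kg (target 14.14 kg)
  BaO: 34.11·0.7748 = 26.43 kg (target 26.42 kg)
  Al2O3: 48.67·0.6537 + 162.4·0.003000 = 32.30 kg (target 32.30 kg)
  SiO2: 21.13·0.3296 + 162.4·0.9950 = 168.6 kg (target 168.6 kg)
  B2O3: 15.41·0.5578 = 8.596 kg (target 8.595 kg)
Mass balance on the glass: net batch after ignition = 250.0 kg (the targets, summed, come to 250.0 kg; the stated basis being 250.0 kg — deltas are rounding alone).
Summing the batch: Σ batch = 281.7 kg; LOI loss = Σ batch·LOI = 31.70 kg; the yield ratio, glass ÷ batch: 88.75%.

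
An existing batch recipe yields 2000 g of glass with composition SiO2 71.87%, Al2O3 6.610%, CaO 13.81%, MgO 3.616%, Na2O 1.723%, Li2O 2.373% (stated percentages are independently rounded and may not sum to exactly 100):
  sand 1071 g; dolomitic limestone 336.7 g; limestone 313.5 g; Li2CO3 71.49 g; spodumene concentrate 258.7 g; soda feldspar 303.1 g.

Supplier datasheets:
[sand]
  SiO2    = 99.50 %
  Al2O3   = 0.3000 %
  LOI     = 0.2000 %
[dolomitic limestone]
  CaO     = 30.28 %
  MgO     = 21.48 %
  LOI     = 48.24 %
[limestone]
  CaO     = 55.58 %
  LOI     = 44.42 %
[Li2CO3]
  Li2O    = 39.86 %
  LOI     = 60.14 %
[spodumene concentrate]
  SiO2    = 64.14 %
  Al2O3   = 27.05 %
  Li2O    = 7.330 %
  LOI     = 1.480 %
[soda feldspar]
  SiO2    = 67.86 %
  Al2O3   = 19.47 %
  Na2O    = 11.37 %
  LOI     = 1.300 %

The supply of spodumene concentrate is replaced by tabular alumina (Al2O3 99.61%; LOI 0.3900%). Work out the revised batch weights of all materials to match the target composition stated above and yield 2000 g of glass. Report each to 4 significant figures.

Revised batch per 2000 g glass:
  sand: 1238 g
  dolomitic limestone: 336.7 g
  limestone: 313.5 g
  Li2CO3: 119.1 g
  tabular alumina: 69.75 g
  soda feldspar: 303.1 g
Total batch = 2380 g; LOI loss = 380.0 g

All internal work carries full float precision in all steps; values along the way are shown (rounded to 4 significant digits) within the worked lines — each reported result is rounded once only — derived quantities are rebuilt starting from the weights for 2000 g of glass at full float precision (totals, six oxide percentages, glass mass, the yield, ignition loss), as they appear in the problem or answer text.
The oxide mass targets at 2000 g glass:
  SiO2: 71.87% × 2000 = 1437 g
  Al2O3: 6.610% × 2000 = 132.2 g
  CaO: 13.81% × 2000 = 276.2 g
  MgO: 3.616% × 2000 = 72.32 g
  Na2O: 1.723% × 2000 = 34.46 g
  Li2O: 2.373% × 2000 = 47.46 g
Verifying the oxide balance applying the batch weights above, for the quoted basis mass (each sum matches its target mass given rounding of the digits):
  SiO2: 1238·0.9950 + 303.1·0.6786 = 1437 g (target 1437 g)
  Al2O3: 1238·0.003000 + 69.75·0.9961 + 303.1·0.1947 = 132.2 g (target 132.2 g)
  CaO: 336.7·0.3028 + 313.5·0.5558 = 276.2 g (target 276.2 g)
  MgO: 336.7·0.2148 = 72.32 g (target 72.32 g)
  Na2O: 303.1·0.1137 = 34.46 g (target 34.46 g)
  Li2O: 119.1·0.3986 = 47.47 g (target 47.46 g)
Auditing the glass mass value: net batch after ignition = 2000 g (the Σ of target masses is 2000 g; versus the stated basis of 2000 g — gaps are rounding artifacts).
Summing the batch: Σ batch = 2380 g; LOI removed, Σ of batch·LOI: 380.0 g; yield: glass divided by total = 84.03%.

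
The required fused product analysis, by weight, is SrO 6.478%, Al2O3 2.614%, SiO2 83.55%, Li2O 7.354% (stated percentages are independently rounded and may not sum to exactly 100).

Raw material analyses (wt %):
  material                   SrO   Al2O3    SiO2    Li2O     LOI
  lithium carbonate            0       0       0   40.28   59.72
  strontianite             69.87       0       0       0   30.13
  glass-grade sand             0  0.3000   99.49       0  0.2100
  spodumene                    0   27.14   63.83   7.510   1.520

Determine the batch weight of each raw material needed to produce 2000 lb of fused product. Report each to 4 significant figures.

Batch per 2000 lb fused product:
  lithium carbonate: 332.5 lb
  strontianite: 185.4 lb
  glass-grade sand: 1567 lb
  spodumene: 175.3 lb
Total batch = 2260 lb; LOI loss = 260.4 lb; yield = 88.48%

All internal work holds full float precision at every stage — in-progress results appear rounded to 4 significant digits in the working — every reported value takes exactly one rounding; all derived quantities (net glass mass, the four compositions, the totals, yield, ignition loss) are rebuilt starting from the weights on 2000 lb of glass in exact precision, as set out in the problem or answer text.
Oxide-by-oxide targets in 2000 lb fused product:
  SrO: 6.478% × 2000 = 129.6 lb
  Al2O3: 2.614% × 2000 = 52.28 lb
  SiO2: 83.55% × 2000 = 1671 lb
  Li2O: 7.354% × 2000 = 147.1 lb
Mass-balance tally per oxide per the reported batch figures, against the basis in use (delivered sums recover each target modulo rounding of the values):
  SrO: 185.4·0.6987 = 129.5 lb (target 129.6 lb)
  Al2O3: 1567·0.003000 + 175.3·0.2714 = 52.28 lb (target 52.28 lb)
  SiO2: 1567·0.9949 + 175.3·0.6383 = 1671 lb (target 1671 lb)
  Li2O: 332.5·0.4028 + 175.3·0.07510 = 147.1 lb (target 147.1 lb)
Glass-mass bookkeeping: whole batch net of LOI = 2000 lb (per-oxide target masses sum to 2000 lb; versus the stated basis of 2000 lb — deltas are rounding alone).
Batch grand total — Σ batch = 2260 lb; loss to ignition Σ batch·LOI = 260.4 lb; yield, glass over the total, = 88.48%.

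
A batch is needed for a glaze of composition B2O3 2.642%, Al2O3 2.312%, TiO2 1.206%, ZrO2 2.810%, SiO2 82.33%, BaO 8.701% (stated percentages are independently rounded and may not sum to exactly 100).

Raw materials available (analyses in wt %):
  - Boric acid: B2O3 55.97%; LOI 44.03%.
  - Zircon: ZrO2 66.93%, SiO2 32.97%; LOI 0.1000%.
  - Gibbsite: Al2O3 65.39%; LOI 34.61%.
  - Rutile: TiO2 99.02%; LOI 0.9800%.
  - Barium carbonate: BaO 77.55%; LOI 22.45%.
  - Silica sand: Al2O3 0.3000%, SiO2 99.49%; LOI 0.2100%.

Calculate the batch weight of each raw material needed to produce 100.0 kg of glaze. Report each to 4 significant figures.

Working values appear, with 4-significant-figure rounding, as written — the working math holds exact precision through the solve — every reported value is rounded once only. The derived quantities (six oxide percentages, LOI, glass mass, totals, yield) are carried using the weight values for 100.0 kg of glass at exact precision as quoted within question or answer.
Target oxide masses per 100.0 kg glaze:
  B2O3: 2.642% × 100.0 = 2.642 kg
  Al2O3: 2.312% × 100.0 = 2.312 kg
  TiO2: 1.206% × 100.0 = 1.206 kg
  ZrO2: 2.810% × 100.0 = 2.810 kg
  SiO2: 82.33% × 100.0 = 82.33 kg
  BaO: 8.701% × 100.0 = 8.701 kg
Sums-versus-targets review applying the batch weights above, per the basis as stated (every target is met by its sum net of answer rounding effects):
  B2O3: 4.720·0.5597 = 2.642 kg (target 2.642 kg)
  Al2O3: 3.162·0.6539 + 81.36·0.003000 = 2.312 kg (target 2.312 kg)
  TiO2: 1.218·0.9902 = 1.206 kg (target 1.206 kg)
  ZrO2: 4.198·0.6693 = 2.810 kg (target 2.810 kg)
  SiO2: 4.198·0.3297 + 81.36·0.9949 = 82.33 kg (target 82.33 kg)
  BaO: 11.22·0.7755 = 8.701 kg (target 8.701 kg)
Glass mass check: total charge less LOI = 100.0 kg (per-oxide target masses sum to 100.0 kg; the stated basis being 100.0 kg — any gap is answer rounding).
Total batch = Σ batch = 105.9 kg; loss to ignition Σ batch·LOI = 5.878 kg; the yield ratio, glass ÷ batch: 94.45%.

Batch per 100.0 kg glaze:
  Boric acid: 4.720 kg
  Zircon: 4.198 kg
  Gibbsite: 3.162 kg
  Rutile: 1.218 kg
  Barium carbonate: 11.22 kg
  Silica sand: 81.36 kg
Total batch = 105.9 kg; LOI loss = 5.878 kg; yield = 94.45%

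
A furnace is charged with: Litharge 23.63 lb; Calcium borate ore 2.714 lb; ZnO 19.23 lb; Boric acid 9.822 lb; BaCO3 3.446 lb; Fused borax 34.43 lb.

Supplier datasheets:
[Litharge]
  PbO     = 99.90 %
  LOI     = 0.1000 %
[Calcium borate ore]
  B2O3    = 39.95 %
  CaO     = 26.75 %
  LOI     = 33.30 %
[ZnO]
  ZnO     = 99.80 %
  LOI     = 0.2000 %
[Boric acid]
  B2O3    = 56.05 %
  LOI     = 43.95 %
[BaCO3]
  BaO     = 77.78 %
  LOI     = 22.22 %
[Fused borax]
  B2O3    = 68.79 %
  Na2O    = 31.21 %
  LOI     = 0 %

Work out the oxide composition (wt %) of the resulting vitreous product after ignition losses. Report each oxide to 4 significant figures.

Working values are shown rounded to four significant digits between the steps — the working math carries full precision in all steps; every reported figure is rounded once only. Derived quantities are computed in full float precision (LOI, the yield, the six compositions, totals, net glass mass) from the weighed amounts at 87.22 lb of glass, exactly as printed in the question or the answer.
Per-oxide mass from batch:
  B2O3: 2.714·0.3995 + 9.822·0.5605 + 34.43·0.6879 = 30.27 lb
  ZnO: 19.23·0.9980 = 19.19 lb
  CaO: 2.714·0.2675 = 0.7260 lb
  Na2O: 34.43·0.3121 = 10.75 lb
  BaO: 3.446·0.7778 = 2.680 lb
  PbO: 23.63·0.9990 = 23.61 lb
LOI: 23.63·0.001000 + 2.714·0.3330 + 19.23·0.002000 + 9.822·0.4395 + 3.446·0.2222 = 6.048 lb
Glass = total batch minus LOI = 93.27 − 6.048 = 87.22 lb (the oxide masses sum to this)
oxide / glass × 100 gives the wt %

Glass mass = 87.22 lb (batch 93.27 − LOI 6.048).
Composition: B2O3 34.71%, ZnO 22.00%, CaO 0.8323%, Na2O 12.32%, BaO 3.073%, PbO 27.06%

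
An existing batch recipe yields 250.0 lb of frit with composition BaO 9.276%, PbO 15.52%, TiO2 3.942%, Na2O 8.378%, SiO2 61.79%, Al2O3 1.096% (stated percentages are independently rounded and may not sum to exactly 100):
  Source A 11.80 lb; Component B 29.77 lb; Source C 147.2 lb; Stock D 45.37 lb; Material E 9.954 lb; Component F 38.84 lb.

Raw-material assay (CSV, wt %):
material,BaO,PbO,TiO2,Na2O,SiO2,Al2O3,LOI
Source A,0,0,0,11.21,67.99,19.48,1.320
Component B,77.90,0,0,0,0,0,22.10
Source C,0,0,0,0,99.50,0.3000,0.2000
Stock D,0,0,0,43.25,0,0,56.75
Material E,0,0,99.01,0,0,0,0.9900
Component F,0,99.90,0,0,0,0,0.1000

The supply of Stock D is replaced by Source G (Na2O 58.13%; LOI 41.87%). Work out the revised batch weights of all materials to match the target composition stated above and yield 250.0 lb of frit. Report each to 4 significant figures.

Intermediates are printed rounded off to 4 significant figures between the steps — all internal work maintains full precision through every step; each reported figure includes exactly one rounding; all derived quantities, which include the yield, the six compositions, net glass mass, the totals, LOI, are recomputed at exact precision, precisely as stated by problem or answer, from the batch weights on 250.0 lb of glass.
Target masses of each oxide per 250.0 lb frit:
  BaO: 9.276% × 250.0 = 23.19 lb
  PbO: 15.52% × 250.0 = 38.80 lb
  TiO2: 3.942% × 250.0 = 9.855 lb
  Na2O: 8.378% × 250.0 = 20.94 lb
  SiO2: 61.79% × 250.0 = 154.5 lb
  Al2O3: 1.096% × 250.0 = 2.740 lb
A balance pass over the oxides, applying the batch weights above, versus the basis set out (oxide sums agree with the targets inside rounding margins):
  BaO: 29.77·0.7790 = 23.19 lb (target 23.19 lb)
  PbO: 38.84·0.9990 = 38.80 lb (target 38.80 lb)
  TiO2: 9.954·0.9901 = 9.855 lb (target 9.855 lb)
  Na2O: 11.80·0.1121 + 33.76·0.5813 = 20.95 lb (target 20.94 lb)
  SiO2: 11.80·0.6799 + 147.2·0.9950 = 154.5 lb (target 154.5 lb)
  Al2O3: 11.80·0.1948 + 147.2·0.003000 = 2.740 lb (target 2.740 lb)
The glass-mass cross-check: batch total minus LOI = 250.0 lb (the Σ of target masses is 250.0 lb; versus the stated basis of 250.0 lb — deltas are rounding alone).
Batch grand total — Σ batch = 271.3 lb; LOI removed, Σ of batch·LOI: 21.30 lb; the yield ratio, glass ÷ batch: 92.15%.

Revised batch per 250.0 lb frit:
  Source A: 11.80 lb
  Component B: 29.77 lb
  Source C: 147.2 lb
  Source G: 33.76 lb
  Material E: 9.954 lb
  Component F: 38.84 lb
Total batch = 271.3 lb; LOI loss = 21.30 lb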